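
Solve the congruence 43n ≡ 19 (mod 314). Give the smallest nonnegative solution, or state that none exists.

183

gcd(314, 43):
  314 = 7*43 + 13
  43 = 3*13 + 4
  13 = 3*4 + 1
  4 = 4*1
so gcd(314, 43) = 1.
1 divides 19, so solutions exist.
Back-substitute for Bézout coefficients:
  1 = 13 - 3*4
  ... = 43*(-73) + 314*(10)
So 43*(-73) ≡ 1 (mod 314); multiply by 19: n ≡ -1387 (mod 314).
Smallest nonnegative: n = -1387 mod 314 = 183.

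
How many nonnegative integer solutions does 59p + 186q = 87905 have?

gcd(186, 59):
  186 = 3*59 + 9
  59 = 6*9 + 5
  9 = 1*5 + 4
  5 = 1*4 + 1
  4 = 4*1
so gcd(186, 59) = 1.
Back-substitute for Bézout coefficients:
  1 = 5 - 1*4
  ... = 59*(41) + 186*(-13)
Scale by 87905: one solution is (3604105, -1142765). Reduce p mod 186: (169, 419).
General: p = 169 + 186t, q = 419 - 59t.
p ≥ 0 ⇒ t ≥ 0; q ≥ 0 ⇒ t ≤ 7. So t ∈ [0, 7]: 8 solutions.

8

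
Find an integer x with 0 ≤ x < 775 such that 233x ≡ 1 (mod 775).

622

gcd(775, 233) = 1  (775 = 3×233 + 76, 233 = 3×76 + 5, 76 = 15×5 + 1, 5 = 5×1).
Back-substituting, 233×(-153) + 775×(46) = 1.
So 233×-153 ≡ 1 (mod 775), and -153 mod 775 = 622.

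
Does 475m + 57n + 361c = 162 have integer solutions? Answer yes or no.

no

gcd(475, 57) = 19  (475 = 8*57 + 19, 57 = 3*19).
gcd(19, 361) = 19.
19 does not divide 162 (remainder 10), so no integer solutions.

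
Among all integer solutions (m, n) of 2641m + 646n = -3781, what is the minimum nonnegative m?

13

gcd(2641, 646):
  2641 = 4·646 + 57
  646 = 11·57 + 19
  57 = 3·19
so gcd(2641, 646) = 19.
19 divides -3781, so solutions exist.
Back-substitute for Bézout coefficients:
  19 = 646 - 11·57
  ... = 2641·(-11) + 646·(45)
Scale by -3781/19 = -199: (m₀, n₀) = (2189, -8955).
General solution: m = 2189 + 34t, n = -8955 - 139t for integer t.
m ≥ 0: smallest is 2189 mod 34 = 13 (at t = -64), with n = -59.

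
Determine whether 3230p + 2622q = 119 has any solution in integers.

no

gcd(3230, 2622) = 38.
38 does not divide 119 (remainder 5), so no integer solutions.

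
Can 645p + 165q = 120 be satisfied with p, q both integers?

yes

gcd(645, 165) = 15  (645 = 3*165 + 150, 165 = 1*150 + 15, 150 = 10*15).
15 divides 120, so integer solutions exist.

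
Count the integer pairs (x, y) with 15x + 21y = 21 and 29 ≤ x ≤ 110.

gcd(21, 15) = 3.
By Bézout, 15×(3) + 21×(-2) = 3.
Particular solution: (0, 1).
General solution: x = 0 + 7t, y = 1 - 5t for integer t.
29 ≤ 0 + 7t ≤ 110 gives t ∈ [5, 15], which is 11 values.

11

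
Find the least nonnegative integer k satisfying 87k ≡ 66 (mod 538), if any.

gcd(538, 87) = 1.
1 divides 66, so solutions exist.
By Bézout, 87·(235) + 538·(-38) = 1.
So 87·(235) ≡ 1 (mod 538); multiply by 66: k ≡ 15510 (mod 538).
Smallest nonnegative: k = 15510 mod 538 = 446.

446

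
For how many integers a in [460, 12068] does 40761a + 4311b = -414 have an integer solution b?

gcd(40761, 4311):
  40761 = 9·4311 + 1962
  4311 = 2·1962 + 387
  1962 = 5·387 + 27
  387 = 14·27 + 9
  27 = 3·9
so gcd(40761, 4311) = 9.
Back-substitute for Bézout coefficients:
  9 = 387 - 14·27
  ... = 40761·(-156) + 4311·(1475)
Scale by -46: particular solution (7176, -67850); reduce a mod 479: (470, -4444).
General solution: a = 470 + 479t, b = -4444 - 4529t for integer t.
460 ≤ 470 + 479t ≤ 12068 gives t ∈ [0, 24], which is 25 values.

25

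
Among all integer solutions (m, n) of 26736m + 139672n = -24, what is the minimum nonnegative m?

gcd(139672, 26736) = 8.
8 divides -24, so solutions exist.
By Bézout, 26736*(-4289) + 139672*(821) = 8.
Scale by -24/8 = -3: (m₀, n₀) = (12867, -2463).
General solution: m = 12867 + 17459t, n = -2463 - 3342t for integer t.
m ≥ 0: smallest is 12867 mod 17459 = 12867 (at t = 0), with n = -2463.

12867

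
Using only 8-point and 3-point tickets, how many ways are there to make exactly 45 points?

2

Need nonnegative integers with 8j + 3k = 45.
gcd(8, 3) = 1, and 8·(-1) + 3·(3) = 1.
So (j₀, k₀) = (-45, 135); general j = -45 + 3t, k = 135 - 8t.
j ≥ 0 ⇒ t ≥ 15; k ≥ 0 ⇒ t ≤ 16. That's 2 values of t.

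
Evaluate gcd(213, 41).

gcd(213, 41) = 1  (213 = 5·41 + 8, 41 = 5·8 + 1, 8 = 8·1).

1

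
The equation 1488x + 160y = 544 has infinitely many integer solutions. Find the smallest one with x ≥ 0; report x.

gcd(1488, 160):
  1488 = 9×160 + 48
  160 = 3×48 + 16
  48 = 3×16
so gcd(1488, 160) = 16.
16 divides 544, so solutions exist.
Back-substitute for Bézout coefficients:
  16 = 160 - 3×48
  ... = 1488×(-3) + 160×(28)
Scale by 544/16 = 34: (x₀, y₀) = (-102, 952).
General solution: x = -102 + 10t, y = 952 - 93t for integer t.
x ≥ 0: smallest is -102 mod 10 = 8 (at t = 11), with y = -71.

8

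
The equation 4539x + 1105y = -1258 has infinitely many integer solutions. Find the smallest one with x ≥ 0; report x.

8

gcd(4539, 1105) = 17  (4539 = 4·1105 + 119, 1105 = 9·119 + 34, 119 = 3·34 + 17, 34 = 2·17).
17 divides -1258, so solutions exist.
Back-substituting, 4539·(28) + 1105·(-115) = 17.
Scale by -1258/17 = -74: (x₀, y₀) = (-2072, 8510).
General solution: x = -2072 + 65t, y = 8510 - 267t for integer t.
x ≥ 0: smallest is -2072 mod 65 = 8 (at t = 32), with y = -34.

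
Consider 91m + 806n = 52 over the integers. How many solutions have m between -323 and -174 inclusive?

gcd(806, 91):
  806 = 8·91 + 78
  91 = 1·78 + 13
  78 = 6·13
so gcd(806, 91) = 13.
Back-substitute for Bézout coefficients:
  13 = 91 - 1·78
  ... = 91·(9) + 806·(-1)
Scale by 4: particular solution (36, -4); reduce m mod 62: (36, -4).
General solution: m = 36 + 62t, n = -4 - 7t for integer t.
-323 ≤ 36 + 62t ≤ -174 gives t ∈ [-5, -4], which is 2 values.

2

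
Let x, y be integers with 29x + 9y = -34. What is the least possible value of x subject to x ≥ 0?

gcd(29, 9) = 1  (29 = 3·9 + 2, 9 = 4·2 + 1, 2 = 2·1).
1 divides -34, so solutions exist.
Back-substituting, 29·(-4) + 9·(13) = 1.
Scale by -34/1 = -34: (x₀, y₀) = (136, -442).
General solution: x = 136 + 9t, y = -442 - 29t for integer t.
x ≥ 0: smallest is 136 mod 9 = 1 (at t = -15), with y = -7.

1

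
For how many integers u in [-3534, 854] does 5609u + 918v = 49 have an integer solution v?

5

gcd(5609, 918) = 1.
By Bézout, 5609*(-409) + 918*(2499) = 1.
Particular solution: (155, -947).
General solution: u = 155 + 918t, v = -947 - 5609t for integer t.
-3534 ≤ 155 + 918t ≤ 854 gives t ∈ [-4, 0], which is 5 values.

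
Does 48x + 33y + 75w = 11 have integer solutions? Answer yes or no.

no

gcd(48, 33) = 3  (48 = 1*33 + 15, 33 = 2*15 + 3, 15 = 5*3).
gcd(3, 75) = 3.
3 does not divide 11 (remainder 2), so no integer solutions.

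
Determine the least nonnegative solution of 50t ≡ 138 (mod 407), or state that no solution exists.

gcd(407, 50) = 1.
1 divides 138, so solutions exist.
By Bézout, 50·(57) + 407·(-7) = 1.
So 50·(57) ≡ 1 (mod 407); multiply by 138: t ≡ 7866 (mod 407).
Smallest nonnegative: t = 7866 mod 407 = 133.

133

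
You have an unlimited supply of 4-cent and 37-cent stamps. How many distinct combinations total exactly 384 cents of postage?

3

Need nonnegative integers with 4j + 37k = 384.
gcd(4, 37) = 1, and 4·(-9) + 37·(1) = 1.
So (j₀, k₀) = (-3456, 384); general j = -3456 + 37t, k = 384 - 4t.
j ≥ 0 ⇒ t ≥ 94; k ≥ 0 ⇒ t ≤ 96. That's 3 values of t.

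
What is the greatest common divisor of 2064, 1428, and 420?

gcd(2064, 1428):
  2064 = 1·1428 + 636
  1428 = 2·636 + 156
  636 = 4·156 + 12
  156 = 13·12
so gcd(2064, 1428) = 12.
gcd(12, 420) = 12.

12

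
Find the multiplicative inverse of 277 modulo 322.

93

gcd(322, 277) = 1.
By Bézout, 277*(93) + 322*(-80) = 1.
So 277*93 ≡ 1 (mod 322), and 93 mod 322 = 93.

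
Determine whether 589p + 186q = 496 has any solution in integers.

gcd(589, 186) = 31  (589 = 3·186 + 31, 186 = 6·31).
31 divides 496, so integer solutions exist.

yes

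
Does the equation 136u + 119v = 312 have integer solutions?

no

gcd(136, 119):
  136 = 1·119 + 17
  119 = 7·17
so gcd(136, 119) = 17.
17 does not divide 312 (remainder 6), so no integer solutions.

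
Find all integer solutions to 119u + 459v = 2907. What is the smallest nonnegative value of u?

9

gcd(459, 119) = 17  (459 = 3*119 + 102, 119 = 1*102 + 17, 102 = 6*17).
17 divides 2907, so solutions exist.
Back-substituting, 119*(4) + 459*(-1) = 17.
Scale by 2907/17 = 171: (u₀, v₀) = (684, -171).
General solution: u = 684 + 27t, v = -171 - 7t for integer t.
u ≥ 0: smallest is 684 mod 27 = 9 (at t = -25), with v = 4.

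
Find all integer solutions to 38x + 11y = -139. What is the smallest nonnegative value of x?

3

gcd(38, 11) = 1  (38 = 3*11 + 5, 11 = 2*5 + 1, 5 = 5*1).
1 divides -139, so solutions exist.
Back-substituting, 38*(-2) + 11*(7) = 1.
Scale by -139/1 = -139: (x₀, y₀) = (278, -973).
General solution: x = 278 + 11t, y = -973 - 38t for integer t.
x ≥ 0: smallest is 278 mod 11 = 3 (at t = -25), with y = -23.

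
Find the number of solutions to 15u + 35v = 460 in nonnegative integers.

gcd(35, 15):
  35 = 2·15 + 5
  15 = 3·5
so gcd(35, 15) = 5.
Back-substitute for Bézout coefficients:
  5 = 35 - 2·15
  ... = 15·(-2) + 35·(1)
Scale by 92: one solution is (-184, 92). Reduce u mod 7: (5, 11).
General: u = 5 + 7t, v = 11 - 3t.
u ≥ 0 ⇒ t ≥ 0; v ≥ 0 ⇒ t ≤ 3. So t ∈ [0, 3]: 4 solutions.

4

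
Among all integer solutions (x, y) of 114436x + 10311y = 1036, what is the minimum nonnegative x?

gcd(114436, 10311):
  114436 = 11·10311 + 1015
  10311 = 10·1015 + 161
  1015 = 6·161 + 49
  161 = 3·49 + 14
  49 = 3·14 + 7
  14 = 2·7
so gcd(114436, 10311) = 7.
7 divides 1036, so solutions exist.
Back-substitute for Bézout coefficients:
  7 = 49 - 3·14
  ... = 114436·(640) + 10311·(-7103)
Scale by 1036/7 = 148: (x₀, y₀) = (94720, -1051244).
General solution: x = 94720 + 1473t, y = -1051244 - 16348t for integer t.
x ≥ 0: smallest is 94720 mod 1473 = 448 (at t = -64), with y = -4972.

448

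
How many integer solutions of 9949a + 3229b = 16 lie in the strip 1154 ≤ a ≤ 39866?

12

gcd(9949, 3229) = 1  (9949 = 3·3229 + 262, 3229 = 12·262 + 85, 262 = 3·85 + 7, 85 = 12·7 + 1, 7 = 7·1).
Back-substituting, 9949·(-456) + 3229·(1405) = 1.
Scale by 16: particular solution (-7296, 22480); reduce a mod 3229: (2391, -7367).
General solution: a = 2391 + 3229t, b = -7367 - 9949t for integer t.
1154 ≤ 2391 + 3229t ≤ 39866 gives t ∈ [0, 11], which is 12 values.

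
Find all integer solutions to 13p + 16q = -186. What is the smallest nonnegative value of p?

14

gcd(16, 13) = 1.
1 divides -186, so solutions exist.
By Bézout, 13·(5) + 16·(-4) = 1.
Scale by -186/1 = -186: (p₀, q₀) = (-930, 744).
General solution: p = -930 + 16t, q = 744 - 13t for integer t.
p ≥ 0: smallest is -930 mod 16 = 14 (at t = 59), with q = -23.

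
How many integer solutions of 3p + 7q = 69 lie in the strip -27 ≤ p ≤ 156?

27

gcd(7, 3):
  7 = 2*3 + 1
  3 = 3*1
so gcd(7, 3) = 1.
Back-substitute for Bézout coefficients:
  1 = 7 - 2*3
  ... = 3*(-2) + 7*(1)
Scale by 69: particular solution (-138, 69); reduce p mod 7: (2, 9).
General solution: p = 2 + 7t, q = 9 - 3t for integer t.
-27 ≤ 2 + 7t ≤ 156 gives t ∈ [-4, 22], which is 27 values.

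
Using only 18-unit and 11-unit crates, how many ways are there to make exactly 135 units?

Need nonnegative integers with 18j + 11k = 135.
gcd(18, 11) = 1, and 18·(-3) + 11·(5) = 1.
So (j₀, k₀) = (-405, 675); general j = -405 + 11t, k = 675 - 18t.
j ≥ 0 ⇒ t ≥ 37; k ≥ 0 ⇒ t ≤ 37. That's 1 value of t.

1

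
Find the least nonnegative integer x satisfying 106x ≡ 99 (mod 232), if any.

gcd(232, 106) = 2  (232 = 2×106 + 20, 106 = 5×20 + 6, 20 = 3×6 + 2, 6 = 3×2).
2 does not divide 99, so the congruence has no solution.

no solution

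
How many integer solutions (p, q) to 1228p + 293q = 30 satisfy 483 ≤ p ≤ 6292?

20

gcd(1228, 293):
  1228 = 4*293 + 56
  293 = 5*56 + 13
  56 = 4*13 + 4
  13 = 3*4 + 1
  4 = 4*1
so gcd(1228, 293) = 1.
Back-substitute for Bézout coefficients:
  1 = 13 - 3*4
  ... = 1228*(-68) + 293*(285)
Scale by 30: particular solution (-2040, 8550); reduce p mod 293: (11, -46).
General solution: p = 11 + 293t, q = -46 - 1228t for integer t.
483 ≤ 11 + 293t ≤ 6292 gives t ∈ [2, 21], which is 20 values.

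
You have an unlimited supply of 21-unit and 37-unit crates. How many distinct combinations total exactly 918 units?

Need nonnegative integers with 21j + 37k = 918.
gcd(21, 37) = 1, and 21·(-7) + 37·(4) = 1.
So (j₀, k₀) = (-6426, 3672); general j = -6426 + 37t, k = 3672 - 21t.
j ≥ 0 ⇒ t ≥ 174; k ≥ 0 ⇒ t ≤ 174. That's 1 value of t.

1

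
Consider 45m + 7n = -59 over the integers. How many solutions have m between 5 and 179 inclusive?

gcd(45, 7):
  45 = 6×7 + 3
  7 = 2×3 + 1
  3 = 3×1
so gcd(45, 7) = 1.
Back-substitute for Bézout coefficients:
  1 = 7 - 2×3
  ... = 45×(-2) + 7×(13)
Scale by -59: particular solution (118, -767); reduce m mod 7: (6, -47).
General solution: m = 6 + 7t, n = -47 - 45t for integer t.
5 ≤ 6 + 7t ≤ 179 gives t ∈ [0, 24], which is 25 values.

25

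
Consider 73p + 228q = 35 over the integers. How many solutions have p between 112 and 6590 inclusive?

gcd(228, 73) = 1.
By Bézout, 73*(25) + 228*(-8) = 1.
Particular solution: (191, -61).
General solution: p = 191 + 228t, q = -61 - 73t for integer t.
112 ≤ 191 + 228t ≤ 6590 gives t ∈ [0, 28], which is 29 values.

29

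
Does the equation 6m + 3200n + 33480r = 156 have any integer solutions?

gcd(3200, 6) = 2.
gcd(2, 33480) = 2.
2 divides 156, so integer solutions exist.

yes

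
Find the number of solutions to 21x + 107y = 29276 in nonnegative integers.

13

gcd(107, 21) = 1  (107 = 5·21 + 2, 21 = 10·2 + 1, 2 = 2·1).
Back-substituting, 21·(51) + 107·(-10) = 1.
Scale by 29276: one solution is (1493076, -292760). Reduce x mod 107: (105, 253).
General: x = 105 + 107t, y = 253 - 21t.
x ≥ 0 ⇒ t ≥ 0; y ≥ 0 ⇒ t ≤ 12. So t ∈ [0, 12]: 13 solutions.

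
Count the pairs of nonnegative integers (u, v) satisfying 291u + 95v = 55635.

gcd(291, 95):
  291 = 3·95 + 6
  95 = 15·6 + 5
  6 = 1·5 + 1
  5 = 5·1
so gcd(291, 95) = 1.
Back-substitute for Bézout coefficients:
  1 = 6 - 1·5
  ... = 291·(16) + 95·(-49)
Scale by 55635: one solution is (890160, -2726115). Reduce u mod 95: (10, 555).
General: u = 10 + 95t, v = 555 - 291t.
u ≥ 0 ⇒ t ≥ 0; v ≥ 0 ⇒ t ≤ 1. So t ∈ [0, 1]: 2 solutions.

2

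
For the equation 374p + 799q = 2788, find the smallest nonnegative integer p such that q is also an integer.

16

gcd(799, 374) = 17  (799 = 2×374 + 51, 374 = 7×51 + 17, 51 = 3×17).
17 divides 2788, so solutions exist.
Back-substituting, 374×(15) + 799×(-7) = 17.
Scale by 2788/17 = 164: (p₀, q₀) = (2460, -1148).
General solution: p = 2460 + 47t, q = -1148 - 22t for integer t.
p ≥ 0: smallest is 2460 mod 47 = 16 (at t = -52), with q = -4.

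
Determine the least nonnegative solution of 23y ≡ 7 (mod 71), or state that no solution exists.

gcd(71, 23) = 1.
1 divides 7, so solutions exist.
By Bézout, 23·(34) + 71·(-11) = 1.
So 23·(34) ≡ 1 (mod 71); multiply by 7: y ≡ 238 (mod 71).
Smallest nonnegative: y = 238 mod 71 = 25.

25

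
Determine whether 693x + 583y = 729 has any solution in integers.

no

gcd(693, 583) = 11  (693 = 1×583 + 110, 583 = 5×110 + 33, 110 = 3×33 + 11, 33 = 3×11).
11 does not divide 729 (remainder 3), so no integer solutions.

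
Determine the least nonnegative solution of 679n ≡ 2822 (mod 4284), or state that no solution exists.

gcd(4284, 679):
  4284 = 6*679 + 210
  679 = 3*210 + 49
  210 = 4*49 + 14
  49 = 3*14 + 7
  14 = 2*7
so gcd(4284, 679) = 7.
7 does not divide 2822, so the congruence has no solution.

no solution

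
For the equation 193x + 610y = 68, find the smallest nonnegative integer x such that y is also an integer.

gcd(610, 193) = 1.
1 divides 68, so solutions exist.
By Bézout, 193×(177) + 610×(-56) = 1.
Scale by 68/1 = 68: (x₀, y₀) = (12036, -3808).
General solution: x = 12036 + 610t, y = -3808 - 193t for integer t.
x ≥ 0: smallest is 12036 mod 610 = 446 (at t = -19), with y = -141.

446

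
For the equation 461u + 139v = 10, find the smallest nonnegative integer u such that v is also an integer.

95

gcd(461, 139):
  461 = 3*139 + 44
  139 = 3*44 + 7
  44 = 6*7 + 2
  7 = 3*2 + 1
  2 = 2*1
so gcd(461, 139) = 1.
1 divides 10, so solutions exist.
Back-substitute for Bézout coefficients:
  1 = 7 - 3*2
  ... = 461*(-60) + 139*(199)
Scale by 10/1 = 10: (u₀, v₀) = (-600, 1990).
General solution: u = -600 + 139t, v = 1990 - 461t for integer t.
u ≥ 0: smallest is -600 mod 139 = 95 (at t = 5), with v = -315.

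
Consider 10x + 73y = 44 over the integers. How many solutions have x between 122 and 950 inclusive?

11

gcd(73, 10):
  73 = 7×10 + 3
  10 = 3×3 + 1
  3 = 3×1
so gcd(73, 10) = 1.
Back-substitute for Bézout coefficients:
  1 = 10 - 3×3
  ... = 10×(22) + 73×(-3)
Scale by 44: particular solution (968, -132); reduce x mod 73: (19, -2).
General solution: x = 19 + 73t, y = -2 - 10t for integer t.
122 ≤ 19 + 73t ≤ 950 gives t ∈ [2, 12], which is 11 values.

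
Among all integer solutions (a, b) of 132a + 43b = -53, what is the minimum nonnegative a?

11

gcd(132, 43) = 1.
1 divides -53, so solutions exist.
By Bézout, 132·(-14) + 43·(43) = 1.
Scale by -53/1 = -53: (a₀, b₀) = (742, -2279).
General solution: a = 742 + 43t, b = -2279 - 132t for integer t.
a ≥ 0: smallest is 742 mod 43 = 11 (at t = -17), with b = -35.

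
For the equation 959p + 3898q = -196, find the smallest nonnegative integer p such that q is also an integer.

gcd(3898, 959) = 1.
1 divides -196, so solutions exist.
By Bézout, 959×(943) + 3898×(-232) = 1.
Scale by -196/1 = -196: (p₀, q₀) = (-184828, 45472).
General solution: p = -184828 + 3898t, q = 45472 - 959t for integer t.
p ≥ 0: smallest is -184828 mod 3898 = 2276 (at t = 48), with q = -560.

2276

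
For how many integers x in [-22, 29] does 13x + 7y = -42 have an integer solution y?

gcd(13, 7) = 1  (13 = 1·7 + 6, 7 = 1·6 + 1, 6 = 6·1).
Back-substituting, 13·(-1) + 7·(2) = 1.
Scale by -42: particular solution (42, -84); reduce x mod 7: (0, -6).
General solution: x = 0 + 7t, y = -6 - 13t for integer t.
-22 ≤ 0 + 7t ≤ 29 gives t ∈ [-3, 4], which is 8 values.

8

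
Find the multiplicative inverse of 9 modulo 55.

gcd(55, 9) = 1.
By Bézout, 9·(-6) + 55·(1) = 1.
So 9·-6 ≡ 1 (mod 55), and -6 mod 55 = 49.

49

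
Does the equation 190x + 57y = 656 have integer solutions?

gcd(190, 57):
  190 = 3*57 + 19
  57 = 3*19
so gcd(190, 57) = 19.
19 does not divide 656 (remainder 10), so no integer solutions.

no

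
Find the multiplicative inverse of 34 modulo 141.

gcd(141, 34) = 1.
By Bézout, 34·(-29) + 141·(7) = 1.
So 34·-29 ≡ 1 (mod 141), and -29 mod 141 = 112.

112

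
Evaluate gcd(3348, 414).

gcd(3348, 414) = 18  (3348 = 8*414 + 36, 414 = 11*36 + 18, 36 = 2*18).

18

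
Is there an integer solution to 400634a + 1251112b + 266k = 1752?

gcd(1251112, 400634) = 38  (1251112 = 3×400634 + 49210, 400634 = 8×49210 + 6954, 49210 = 7×6954 + 532, 6954 = 13×532 + 38, 532 = 14×38).
gcd(38, 266) = 38.
38 does not divide 1752 (remainder 4), so no integer solutions.

no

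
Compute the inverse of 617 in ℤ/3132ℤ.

533

gcd(3132, 617):
  3132 = 5·617 + 47
  617 = 13·47 + 6
  47 = 7·6 + 5
  6 = 1·5 + 1
  5 = 5·1
so gcd(3132, 617) = 1.
Back-substitute for Bézout coefficients:
  1 = 6 - 1·5
  ... = 617·(533) + 3132·(-105)
So 617·533 ≡ 1 (mod 3132), and 533 mod 3132 = 533.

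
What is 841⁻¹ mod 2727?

gcd(2727, 841) = 1  (2727 = 3·841 + 204, 841 = 4·204 + 25, 204 = 8·25 + 4, 25 = 6·4 + 1, 4 = 4·1).
Back-substituting, 841·(655) + 2727·(-202) = 1.
So 841·655 ≡ 1 (mod 2727), and 655 mod 2727 = 655.

655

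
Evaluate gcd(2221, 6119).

gcd(6119, 2221):
  6119 = 2×2221 + 1677
  2221 = 1×1677 + 544
  1677 = 3×544 + 45
  544 = 12×45 + 4
  45 = 11×4 + 1
  4 = 4×1
so gcd(6119, 2221) = 1.

1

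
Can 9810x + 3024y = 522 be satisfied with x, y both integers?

gcd(9810, 3024) = 18  (9810 = 3×3024 + 738, 3024 = 4×738 + 72, 738 = 10×72 + 18, 72 = 4×18).
18 divides 522, so integer solutions exist.

yes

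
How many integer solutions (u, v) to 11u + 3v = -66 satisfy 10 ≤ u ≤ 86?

gcd(11, 3) = 1.
By Bézout, 11×(-1) + 3×(4) = 1.
Particular solution: (0, -22).
General solution: u = 0 + 3t, v = -22 - 11t for integer t.
10 ≤ 0 + 3t ≤ 86 gives t ∈ [4, 28], which is 25 values.

25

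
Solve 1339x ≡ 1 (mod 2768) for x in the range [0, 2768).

1507

gcd(2768, 1339) = 1.
By Bézout, 1339*(-1261) + 2768*(610) = 1.
So 1339*-1261 ≡ 1 (mod 2768), and -1261 mod 2768 = 1507.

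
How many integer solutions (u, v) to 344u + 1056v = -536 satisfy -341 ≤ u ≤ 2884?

24

gcd(1056, 344):
  1056 = 3×344 + 24
  344 = 14×24 + 8
  24 = 3×8
so gcd(1056, 344) = 8.
Back-substitute for Bézout coefficients:
  8 = 344 - 14×24
  ... = 344×(43) + 1056×(-14)
Scale by -67: particular solution (-2881, 938); reduce u mod 132: (23, -8).
General solution: u = 23 + 132t, v = -8 - 43t for integer t.
-341 ≤ 23 + 132t ≤ 2884 gives t ∈ [-2, 21], which is 24 values.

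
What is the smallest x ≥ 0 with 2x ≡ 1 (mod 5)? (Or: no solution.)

gcd(5, 2) = 1  (5 = 2*2 + 1, 2 = 2*1).
1 divides 1, so solutions exist.
Back-substituting, 2*(-2) + 5*(1) = 1.
So 2*(-2) ≡ 1 (mod 5); multiply by 1: x ≡ -2 (mod 5).
Smallest nonnegative: x = -2 mod 5 = 3.

3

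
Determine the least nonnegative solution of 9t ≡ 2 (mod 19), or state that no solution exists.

15

gcd(19, 9) = 1  (19 = 2×9 + 1, 9 = 9×1).
1 divides 2, so solutions exist.
Back-substituting, 9×(-2) + 19×(1) = 1.
So 9×(-2) ≡ 1 (mod 19); multiply by 2: t ≡ -4 (mod 19).
Smallest nonnegative: t = -4 mod 19 = 15.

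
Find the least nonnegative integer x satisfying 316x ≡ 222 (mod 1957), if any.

1871

gcd(1957, 316):
  1957 = 6*316 + 61
  316 = 5*61 + 11
  61 = 5*11 + 6
  11 = 1*6 + 5
  6 = 1*5 + 1
  5 = 5*1
so gcd(1957, 316) = 1.
1 divides 222, so solutions exist.
Back-substitute for Bézout coefficients:
  1 = 6 - 1*5
  ... = 316*(-353) + 1957*(57)
So 316*(-353) ≡ 1 (mod 1957); multiply by 222: x ≡ -78366 (mod 1957).
Smallest nonnegative: x = -78366 mod 1957 = 1871.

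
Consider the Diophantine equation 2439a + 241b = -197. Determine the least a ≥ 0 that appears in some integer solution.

68

gcd(2439, 241):
  2439 = 10×241 + 29
  241 = 8×29 + 9
  29 = 3×9 + 2
  9 = 4×2 + 1
  2 = 2×1
so gcd(2439, 241) = 1.
1 divides -197, so solutions exist.
Back-substitute for Bézout coefficients:
  1 = 9 - 4×2
  ... = 2439×(-108) + 241×(1093)
Scale by -197/1 = -197: (a₀, b₀) = (21276, -215321).
General solution: a = 21276 + 241t, b = -215321 - 2439t for integer t.
a ≥ 0: smallest is 21276 mod 241 = 68 (at t = -88), with b = -689.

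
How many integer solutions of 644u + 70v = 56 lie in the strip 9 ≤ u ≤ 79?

gcd(644, 70):
  644 = 9*70 + 14
  70 = 5*14
so gcd(644, 70) = 14.
Back-substitute for Bézout coefficients:
  14 = 644 - 9*70
  ... = 644*(1) + 70*(-9)
Scale by 4: particular solution (4, -36); reduce u mod 5: (4, -36).
General solution: u = 4 + 5t, v = -36 - 46t for integer t.
9 ≤ 4 + 5t ≤ 79 gives t ∈ [1, 15], which is 15 values.

15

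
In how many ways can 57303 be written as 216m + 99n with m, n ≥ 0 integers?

24

gcd(216, 99) = 9.
By Bézout, 216*(-5) + 99*(11) = 9.
One solution: (10, 557).
General: m = 10 + 11t, n = 557 - 24t.
m ≥ 0 ⇒ t ≥ 0; n ≥ 0 ⇒ t ≤ 23. So t ∈ [0, 23]: 24 solutions.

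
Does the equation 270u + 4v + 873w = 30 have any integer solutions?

yes

gcd(270, 4):
  270 = 67*4 + 2
  4 = 2*2
so gcd(270, 4) = 2.
gcd(2, 873) = 1.
1 divides 30, so integer solutions exist.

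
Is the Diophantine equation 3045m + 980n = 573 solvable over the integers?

gcd(3045, 980) = 35.
35 does not divide 573 (remainder 13), so no integer solutions.

no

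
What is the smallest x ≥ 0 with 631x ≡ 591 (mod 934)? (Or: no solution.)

183

gcd(934, 631):
  934 = 1·631 + 303
  631 = 2·303 + 25
  303 = 12·25 + 3
  25 = 8·3 + 1
  3 = 3·1
so gcd(934, 631) = 1.
1 divides 591, so solutions exist.
Back-substitute for Bézout coefficients:
  1 = 25 - 8·3
  ... = 631·(299) + 934·(-202)
So 631·(299) ≡ 1 (mod 934); multiply by 591: x ≡ 176709 (mod 934).
Smallest nonnegative: x = 176709 mod 934 = 183.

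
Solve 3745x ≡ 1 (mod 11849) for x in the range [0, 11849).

2914

gcd(11849, 3745) = 1  (11849 = 3×3745 + 614, 3745 = 6×614 + 61, 614 = 10×61 + 4, 61 = 15×4 + 1, 4 = 4×1).
Back-substituting, 3745×(2914) + 11849×(-921) = 1.
So 3745×2914 ≡ 1 (mod 11849), and 2914 mod 11849 = 2914.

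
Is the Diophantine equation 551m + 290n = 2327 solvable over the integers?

no

gcd(551, 290) = 29.
29 does not divide 2327 (remainder 7), so no integer solutions.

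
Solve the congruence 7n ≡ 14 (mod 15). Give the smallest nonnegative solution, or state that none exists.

2

gcd(15, 7) = 1  (15 = 2·7 + 1, 7 = 7·1).
1 divides 14, so solutions exist.
Back-substituting, 7·(-2) + 15·(1) = 1.
So 7·(-2) ≡ 1 (mod 15); multiply by 14: n ≡ -28 (mod 15).
Smallest nonnegative: n = -28 mod 15 = 2.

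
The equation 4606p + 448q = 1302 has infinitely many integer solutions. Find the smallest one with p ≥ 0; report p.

gcd(4606, 448):
  4606 = 10·448 + 126
  448 = 3·126 + 70
  126 = 1·70 + 56
  70 = 1·56 + 14
  56 = 4·14
so gcd(4606, 448) = 14.
14 divides 1302, so solutions exist.
Back-substitute for Bézout coefficients:
  14 = 70 - 1·56
  ... = 4606·(-7) + 448·(72)
Scale by 1302/14 = 93: (p₀, q₀) = (-651, 6696).
General solution: p = -651 + 32t, q = 6696 - 329t for integer t.
p ≥ 0: smallest is -651 mod 32 = 21 (at t = 21), with q = -213.

21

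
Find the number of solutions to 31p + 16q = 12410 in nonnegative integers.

25

gcd(31, 16) = 1.
By Bézout, 31*(-1) + 16*(2) = 1.
One solution: (6, 764).
General: p = 6 + 16t, q = 764 - 31t.
p ≥ 0 ⇒ t ≥ 0; q ≥ 0 ⇒ t ≤ 24. So t ∈ [0, 24]: 25 solutions.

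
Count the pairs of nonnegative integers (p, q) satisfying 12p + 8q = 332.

gcd(12, 8):
  12 = 1×8 + 4
  8 = 2×4
so gcd(12, 8) = 4.
Back-substitute for Bézout coefficients:
  4 = 12 - 1×8
  ... = 12×(1) + 8×(-1)
Scale by 83: one solution is (83, -83). Reduce p mod 2: (1, 40).
General: p = 1 + 2t, q = 40 - 3t.
p ≥ 0 ⇒ t ≥ 0; q ≥ 0 ⇒ t ≤ 13. So t ∈ [0, 13]: 14 solutions.

14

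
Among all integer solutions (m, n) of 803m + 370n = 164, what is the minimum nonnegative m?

gcd(803, 370) = 1  (803 = 2·370 + 63, 370 = 5·63 + 55, 63 = 1·55 + 8, 55 = 6·8 + 7, 8 = 1·7 + 1, 7 = 7·1).
1 divides 164, so solutions exist.
Back-substituting, 803·(47) + 370·(-102) = 1.
Scale by 164/1 = 164: (m₀, n₀) = (7708, -16728).
General solution: m = 7708 + 370t, n = -16728 - 803t for integer t.
m ≥ 0: smallest is 7708 mod 370 = 308 (at t = -20), with n = -668.

308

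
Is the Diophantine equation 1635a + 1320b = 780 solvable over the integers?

gcd(1635, 1320) = 15.
15 divides 780, so integer solutions exist.

yes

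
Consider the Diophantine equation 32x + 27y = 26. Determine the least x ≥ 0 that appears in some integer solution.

gcd(32, 27) = 1  (32 = 1*27 + 5, 27 = 5*5 + 2, 5 = 2*2 + 1, 2 = 2*1).
1 divides 26, so solutions exist.
Back-substituting, 32*(11) + 27*(-13) = 1.
Scale by 26/1 = 26: (x₀, y₀) = (286, -338).
General solution: x = 286 + 27t, y = -338 - 32t for integer t.
x ≥ 0: smallest is 286 mod 27 = 16 (at t = -10), with y = -18.

16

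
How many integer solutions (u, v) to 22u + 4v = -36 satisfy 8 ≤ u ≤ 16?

gcd(22, 4):
  22 = 5*4 + 2
  4 = 2*2
so gcd(22, 4) = 2.
Back-substitute for Bézout coefficients:
  2 = 22 - 5*4
  ... = 22*(1) + 4*(-5)
Scale by -18: particular solution (-18, 90); reduce u mod 2: (0, -9).
General solution: u = 0 + 2t, v = -9 - 11t for integer t.
8 ≤ 0 + 2t ≤ 16 gives t ∈ [4, 8], which is 5 values.

5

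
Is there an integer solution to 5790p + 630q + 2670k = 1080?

yes

gcd(5790, 630) = 30.
gcd(30, 2670) = 30.
30 divides 1080, so integer solutions exist.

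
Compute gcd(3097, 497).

1

gcd(3097, 497):
  3097 = 6×497 + 115
  497 = 4×115 + 37
  115 = 3×37 + 4
  37 = 9×4 + 1
  4 = 4×1
so gcd(3097, 497) = 1.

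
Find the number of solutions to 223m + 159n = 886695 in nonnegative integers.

25

gcd(223, 159) = 1.
By Bézout, 223*(-77) + 159*(108) = 1.
One solution: (39, 5522).
General: m = 39 + 159t, n = 5522 - 223t.
m ≥ 0 ⇒ t ≥ 0; n ≥ 0 ⇒ t ≤ 24. So t ∈ [0, 24]: 25 solutions.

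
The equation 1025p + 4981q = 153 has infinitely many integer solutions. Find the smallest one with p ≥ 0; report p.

gcd(4981, 1025):
  4981 = 4·1025 + 881
  1025 = 1·881 + 144
  881 = 6·144 + 17
  144 = 8·17 + 8
  17 = 2·8 + 1
  8 = 8·1
so gcd(4981, 1025) = 1.
1 divides 153, so solutions exist.
Back-substitute for Bézout coefficients:
  1 = 17 - 2·8
  ... = 1025·(-588) + 4981·(121)
Scale by 153/1 = 153: (p₀, q₀) = (-89964, 18513).
General solution: p = -89964 + 4981t, q = 18513 - 1025t for integer t.
p ≥ 0: smallest is -89964 mod 4981 = 4675 (at t = 19), with q = -962.

4675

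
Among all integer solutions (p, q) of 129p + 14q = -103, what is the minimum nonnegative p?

3

gcd(129, 14) = 1.
1 divides -103, so solutions exist.
By Bézout, 129·(5) + 14·(-46) = 1.
Scale by -103/1 = -103: (p₀, q₀) = (-515, 4738).
General solution: p = -515 + 14t, q = 4738 - 129t for integer t.
p ≥ 0: smallest is -515 mod 14 = 3 (at t = 37), with q = -35.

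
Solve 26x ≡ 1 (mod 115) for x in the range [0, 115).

31

gcd(115, 26) = 1  (115 = 4·26 + 11, 26 = 2·11 + 4, 11 = 2·4 + 3, 4 = 1·3 + 1, 3 = 3·1).
Back-substituting, 26·(31) + 115·(-7) = 1.
So 26·31 ≡ 1 (mod 115), and 31 mod 115 = 31.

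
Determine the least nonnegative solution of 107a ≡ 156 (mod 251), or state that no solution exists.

gcd(251, 107):
  251 = 2·107 + 37
  107 = 2·37 + 33
  37 = 1·33 + 4
  33 = 8·4 + 1
  4 = 4·1
so gcd(251, 107) = 1.
1 divides 156, so solutions exist.
Back-substitute for Bézout coefficients:
  1 = 33 - 8·4
  ... = 107·(61) + 251·(-26)
So 107·(61) ≡ 1 (mod 251); multiply by 156: a ≡ 9516 (mod 251).
Smallest nonnegative: a = 9516 mod 251 = 229.

229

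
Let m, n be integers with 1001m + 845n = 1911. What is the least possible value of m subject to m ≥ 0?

gcd(1001, 845):
  1001 = 1*845 + 156
  845 = 5*156 + 65
  156 = 2*65 + 26
  65 = 2*26 + 13
  26 = 2*13
so gcd(1001, 845) = 13.
13 divides 1911, so solutions exist.
Back-substitute for Bézout coefficients:
  13 = 65 - 2*26
  ... = 1001*(-27) + 845*(32)
Scale by 1911/13 = 147: (m₀, n₀) = (-3969, 4704).
General solution: m = -3969 + 65t, n = 4704 - 77t for integer t.
m ≥ 0: smallest is -3969 mod 65 = 61 (at t = 62), with n = -70.

61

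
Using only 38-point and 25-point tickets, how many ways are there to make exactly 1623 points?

1

Need nonnegative integers with 38j + 25k = 1623.
gcd(38, 25) = 1, and 38·(2) + 25·(-3) = 1.
So (j₀, k₀) = (3246, -4869); general j = 3246 + 25t, k = -4869 - 38t.
j ≥ 0 ⇒ t ≥ -129; k ≥ 0 ⇒ t ≤ -129. That's 1 value of t.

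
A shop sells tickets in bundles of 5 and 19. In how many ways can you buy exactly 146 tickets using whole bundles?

Need nonnegative integers with 5j + 19k = 146.
gcd(5, 19) = 1, and 5·(4) + 19·(-1) = 1.
So (j₀, k₀) = (584, -146); general j = 584 + 19t, k = -146 - 5t.
j ≥ 0 ⇒ t ≥ -30; k ≥ 0 ⇒ t ≤ -30. That's 1 value of t.

1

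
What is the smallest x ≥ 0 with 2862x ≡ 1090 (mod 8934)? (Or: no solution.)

gcd(8934, 2862):
  8934 = 3×2862 + 348
  2862 = 8×348 + 78
  348 = 4×78 + 36
  78 = 2×36 + 6
  36 = 6×6
so gcd(8934, 2862) = 6.
6 does not divide 1090, so the congruence has no solution.

no solution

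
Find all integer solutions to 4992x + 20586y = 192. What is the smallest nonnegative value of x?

132

gcd(20586, 4992):
  20586 = 4×4992 + 618
  4992 = 8×618 + 48
  618 = 12×48 + 42
  48 = 1×42 + 6
  42 = 7×6
so gcd(20586, 4992) = 6.
6 divides 192, so solutions exist.
Back-substitute for Bézout coefficients:
  6 = 48 - 1×42
  ... = 4992×(433) + 20586×(-105)
Scale by 192/6 = 32: (x₀, y₀) = (13856, -3360).
General solution: x = 13856 + 3431t, y = -3360 - 832t for integer t.
x ≥ 0: smallest is 13856 mod 3431 = 132 (at t = -4), with y = -32.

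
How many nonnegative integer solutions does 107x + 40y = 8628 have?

2

gcd(107, 40):
  107 = 2*40 + 27
  40 = 1*27 + 13
  27 = 2*13 + 1
  13 = 13*1
so gcd(107, 40) = 1.
Back-substitute for Bézout coefficients:
  1 = 27 - 2*13
  ... = 107*(3) + 40*(-8)
Scale by 8628: one solution is (25884, -69024). Reduce x mod 40: (4, 205).
General: x = 4 + 40t, y = 205 - 107t.
x ≥ 0 ⇒ t ≥ 0; y ≥ 0 ⇒ t ≤ 1. So t ∈ [0, 1]: 2 solutions.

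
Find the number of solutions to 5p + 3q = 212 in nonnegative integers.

gcd(5, 3) = 1.
By Bézout, 5×(-1) + 3×(2) = 1.
One solution: (1, 69).
General: p = 1 + 3t, q = 69 - 5t.
p ≥ 0 ⇒ t ≥ 0; q ≥ 0 ⇒ t ≤ 13. So t ∈ [0, 13]: 14 solutions.

14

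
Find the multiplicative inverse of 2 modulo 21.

11

gcd(21, 2) = 1.
By Bézout, 2×(-10) + 21×(1) = 1.
So 2×-10 ≡ 1 (mod 21), and -10 mod 21 = 11.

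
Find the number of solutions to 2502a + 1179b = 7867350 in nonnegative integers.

24

gcd(2502, 1179) = 9  (2502 = 2×1179 + 144, 1179 = 8×144 + 27, 144 = 5×27 + 9, 27 = 3×9).
Back-substituting, 2502×(41) + 1179×(-87) = 9.
Scale by 874150: one solution is (35840150, -76051050). Reduce a mod 131: (122, 6414).
General: a = 122 + 131t, b = 6414 - 278t.
a ≥ 0 ⇒ t ≥ 0; b ≥ 0 ⇒ t ≤ 23. So t ∈ [0, 23]: 24 solutions.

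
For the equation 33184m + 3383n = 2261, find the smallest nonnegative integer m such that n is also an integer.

96

gcd(33184, 3383):
  33184 = 9*3383 + 2737
  3383 = 1*2737 + 646
  2737 = 4*646 + 153
  646 = 4*153 + 34
  153 = 4*34 + 17
  34 = 2*17
so gcd(33184, 3383) = 17.
17 divides 2261, so solutions exist.
Back-substitute for Bézout coefficients:
  17 = 153 - 4*34
  ... = 33184*(89) + 3383*(-873)
Scale by 2261/17 = 133: (m₀, n₀) = (11837, -116109).
General solution: m = 11837 + 199t, n = -116109 - 1952t for integer t.
m ≥ 0: smallest is 11837 mod 199 = 96 (at t = -59), with n = -941.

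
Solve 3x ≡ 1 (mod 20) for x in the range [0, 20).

gcd(20, 3):
  20 = 6·3 + 2
  3 = 1·2 + 1
  2 = 2·1
so gcd(20, 3) = 1.
Back-substitute for Bézout coefficients:
  1 = 3 - 1·2
  ... = 3·(7) + 20·(-1)
So 3·7 ≡ 1 (mod 20), and 7 mod 20 = 7.

7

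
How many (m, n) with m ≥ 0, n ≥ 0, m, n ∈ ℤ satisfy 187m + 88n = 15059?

10

gcd(187, 88):
  187 = 2×88 + 11
  88 = 8×11
so gcd(187, 88) = 11.
Back-substitute for Bézout coefficients:
  11 = 187 - 2×88
  ... = 187×(1) + 88×(-2)
Scale by 1369: one solution is (1369, -2738). Reduce m mod 8: (1, 169).
General: m = 1 + 8t, n = 169 - 17t.
m ≥ 0 ⇒ t ≥ 0; n ≥ 0 ⇒ t ≤ 9. So t ∈ [0, 9]: 10 solutions.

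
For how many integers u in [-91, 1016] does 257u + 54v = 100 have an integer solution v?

21

gcd(257, 54) = 1  (257 = 4×54 + 41, 54 = 1×41 + 13, 41 = 3×13 + 2, 13 = 6×2 + 1, 2 = 2×1).
Back-substituting, 257×(-25) + 54×(119) = 1.
Scale by 100: particular solution (-2500, 11900); reduce u mod 54: (38, -179).
General solution: u = 38 + 54t, v = -179 - 257t for integer t.
-91 ≤ 38 + 54t ≤ 1016 gives t ∈ [-2, 18], which is 21 values.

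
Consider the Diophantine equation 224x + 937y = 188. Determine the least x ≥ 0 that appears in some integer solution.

gcd(937, 224):
  937 = 4×224 + 41
  224 = 5×41 + 19
  41 = 2×19 + 3
  19 = 6×3 + 1
  3 = 3×1
so gcd(937, 224) = 1.
1 divides 188, so solutions exist.
Back-substitute for Bézout coefficients:
  1 = 19 - 6×3
  ... = 224×(297) + 937×(-71)
Scale by 188/1 = 188: (x₀, y₀) = (55836, -13348).
General solution: x = 55836 + 937t, y = -13348 - 224t for integer t.
x ≥ 0: smallest is 55836 mod 937 = 553 (at t = -59), with y = -132.

553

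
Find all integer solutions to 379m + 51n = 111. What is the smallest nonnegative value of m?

gcd(379, 51):
  379 = 7*51 + 22
  51 = 2*22 + 7
  22 = 3*7 + 1
  7 = 7*1
so gcd(379, 51) = 1.
1 divides 111, so solutions exist.
Back-substitute for Bézout coefficients:
  1 = 22 - 3*7
  ... = 379*(7) + 51*(-52)
Scale by 111/1 = 111: (m₀, n₀) = (777, -5772).
General solution: m = 777 + 51t, n = -5772 - 379t for integer t.
m ≥ 0: smallest is 777 mod 51 = 12 (at t = -15), with n = -87.

12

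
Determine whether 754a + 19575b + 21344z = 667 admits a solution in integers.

yes

gcd(19575, 754) = 29  (19575 = 25*754 + 725, 754 = 1*725 + 29, 725 = 25*29).
gcd(29, 21344) = 29.
29 divides 667, so integer solutions exist.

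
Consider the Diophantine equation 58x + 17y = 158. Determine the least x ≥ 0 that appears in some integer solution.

gcd(58, 17) = 1.
1 divides 158, so solutions exist.
By Bézout, 58·(5) + 17·(-17) = 1.
Scale by 158/1 = 158: (x₀, y₀) = (790, -2686).
General solution: x = 790 + 17t, y = -2686 - 58t for integer t.
x ≥ 0: smallest is 790 mod 17 = 8 (at t = -46), with y = -18.

8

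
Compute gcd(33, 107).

gcd(107, 33) = 1  (107 = 3·33 + 8, 33 = 4·8 + 1, 8 = 8·1).

1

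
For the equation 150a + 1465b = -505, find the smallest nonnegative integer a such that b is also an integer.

65

gcd(1465, 150):
  1465 = 9·150 + 115
  150 = 1·115 + 35
  115 = 3·35 + 10
  35 = 3·10 + 5
  10 = 2·5
so gcd(1465, 150) = 5.
5 divides -505, so solutions exist.
Back-substitute for Bézout coefficients:
  5 = 35 - 3·10
  ... = 150·(127) + 1465·(-13)
Scale by -505/5 = -101: (a₀, b₀) = (-12827, 1313).
General solution: a = -12827 + 293t, b = 1313 - 30t for integer t.
a ≥ 0: smallest is -12827 mod 293 = 65 (at t = 44), with b = -7.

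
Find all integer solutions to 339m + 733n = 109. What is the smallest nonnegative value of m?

76

gcd(733, 339) = 1  (733 = 2×339 + 55, 339 = 6×55 + 9, 55 = 6×9 + 1, 9 = 9×1).
1 divides 109, so solutions exist.
Back-substituting, 339×(-80) + 733×(37) = 1.
Scale by 109/1 = 109: (m₀, n₀) = (-8720, 4033).
General solution: m = -8720 + 733t, n = 4033 - 339t for integer t.
m ≥ 0: smallest is -8720 mod 733 = 76 (at t = 12), with n = -35.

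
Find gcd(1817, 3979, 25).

gcd(3979, 1817) = 23.
gcd(23, 25) = 1.

1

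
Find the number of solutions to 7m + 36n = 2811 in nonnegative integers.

gcd(36, 7) = 1.
By Bézout, 7×(-5) + 36×(1) = 1.
One solution: (21, 74).
General: m = 21 + 36t, n = 74 - 7t.
m ≥ 0 ⇒ t ≥ 0; n ≥ 0 ⇒ t ≤ 10. So t ∈ [0, 10]: 11 solutions.

11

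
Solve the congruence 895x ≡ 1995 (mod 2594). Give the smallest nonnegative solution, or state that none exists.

1263

gcd(2594, 895) = 1  (2594 = 2*895 + 804, 895 = 1*804 + 91, 804 = 8*91 + 76, 91 = 1*76 + 15, 76 = 5*15 + 1, 15 = 15*1).
1 divides 1995, so solutions exist.
Back-substituting, 895*(-171) + 2594*(59) = 1.
So 895*(-171) ≡ 1 (mod 2594); multiply by 1995: x ≡ -341145 (mod 2594).
Smallest nonnegative: x = -341145 mod 2594 = 1263.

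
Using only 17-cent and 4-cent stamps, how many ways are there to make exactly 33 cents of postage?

Need nonnegative integers with 17j + 4k = 33.
gcd(17, 4) = 1, and 17·(1) + 4·(-4) = 1.
So (j₀, k₀) = (33, -132); general j = 33 + 4t, k = -132 - 17t.
j ≥ 0 ⇒ t ≥ -8; k ≥ 0 ⇒ t ≤ -8. That's 1 value of t.

1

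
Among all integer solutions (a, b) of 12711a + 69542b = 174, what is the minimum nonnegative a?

gcd(69542, 12711) = 1.
1 divides 174, so solutions exist.
By Bézout, 12711*(-7643) + 69542*(1397) = 1.
Scale by 174/1 = 174: (a₀, b₀) = (-1329882, 243078).
General solution: a = -1329882 + 69542t, b = 243078 - 12711t for integer t.
a ≥ 0: smallest is -1329882 mod 69542 = 60958 (at t = 20), with b = -11142.

60958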